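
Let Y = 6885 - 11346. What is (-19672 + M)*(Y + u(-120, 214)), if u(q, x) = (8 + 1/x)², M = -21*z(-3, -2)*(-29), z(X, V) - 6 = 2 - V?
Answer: 1367446537317/22898 ≈ 5.9719e+7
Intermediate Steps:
z(X, V) = 8 - V (z(X, V) = 6 + (2 - V) = 8 - V)
Y = -4461
M = 6090 (M = -21*(8 - 1*(-2))*(-29) = -21*(8 + 2)*(-29) = -21*10*(-29) = -210*(-29) = 6090)
(-19672 + M)*(Y + u(-120, 214)) = (-19672 + 6090)*(-4461 + (1 + 8*214)²/214²) = -13582*(-4461 + (1 + 1712)²/45796) = -13582*(-4461 + (1/45796)*1713²) = -13582*(-4461 + (1/45796)*2934369) = -13582*(-4461 + 2934369/45796) = -13582*(-201361587/45796) = 1367446537317/22898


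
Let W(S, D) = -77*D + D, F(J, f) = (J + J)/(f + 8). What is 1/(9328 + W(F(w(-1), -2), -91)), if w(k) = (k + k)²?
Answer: 1/16244 ≈ 6.1561e-5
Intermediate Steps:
w(k) = 4*k² (w(k) = (2*k)² = 4*k²)
F(J, f) = 2*J/(8 + f) (F(J, f) = (2*J)/(8 + f) = 2*J/(8 + f))
W(S, D) = -76*D
1/(9328 + W(F(w(-1), -2), -91)) = 1/(9328 - 76*(-91)) = 1/(9328 + 6916) = 1/16244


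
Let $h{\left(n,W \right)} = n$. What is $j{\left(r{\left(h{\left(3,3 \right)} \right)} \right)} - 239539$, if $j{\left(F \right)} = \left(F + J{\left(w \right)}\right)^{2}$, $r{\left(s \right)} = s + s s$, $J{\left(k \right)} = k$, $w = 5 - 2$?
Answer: $-239314$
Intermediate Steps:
$w = 3$
$r{\left(s \right)} = s + s^{2}$
$j{\left(F \right)} = \left(3 + F\right)^{2}$ ($j{\left(F \right)} = \left(F + 3\right)^{2} = \left(3 + F\right)^{2}$)
$j{\left(r{\left(h{\left(3,3 \right)} \right)} \right)} - 239539 = \left(3 + 3 \left(1 + 3\right)\right)^{2} - 239539 = \left(3 + 3 \cdot 4\right)^{2} - 239539 = \left(3 + 12\right)^{2} - 239539 = 15^{2} - 239539 = 225 - 239539 = -239314$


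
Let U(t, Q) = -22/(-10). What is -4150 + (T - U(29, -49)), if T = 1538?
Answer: -13071/5 ≈ -2614.2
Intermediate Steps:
U(t, Q) = 11/5 (U(t, Q) = -22*(-⅒) = 11/5)
-4150 + (T - U(29, -49)) = -4150 + (1538 - 1*11/5) = -4150 + (1538 - 11/5) = -4150 + 7679/5 = -13071/5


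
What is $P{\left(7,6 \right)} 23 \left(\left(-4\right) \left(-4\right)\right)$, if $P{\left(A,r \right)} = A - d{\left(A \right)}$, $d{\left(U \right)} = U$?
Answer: $0$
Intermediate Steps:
$P{\left(A,r \right)} = 0$ ($P{\left(A,r \right)} = A - A = 0$)
$P{\left(7,6 \right)} 23 \left(\left(-4\right) \left(-4\right)\right) = 0 \cdot 23 \left(\left(-4\right) \left(-4\right)\right) = 0 \cdot 16 = 0$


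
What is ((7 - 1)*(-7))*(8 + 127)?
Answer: -5670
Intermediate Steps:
((7 - 1)*(-7))*(8 + 127) = (6*(-7))*135 = -42*135 = -5670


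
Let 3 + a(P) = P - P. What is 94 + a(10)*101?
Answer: -209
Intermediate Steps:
a(P) = -3 (a(P) = -3 + (P - P) = -3 + 0 = -3)
94 + a(10)*101 = 94 - 3*101 = 94 - 303 = -209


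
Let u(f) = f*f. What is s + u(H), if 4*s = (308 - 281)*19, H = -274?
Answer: 300817/4 ≈ 75204.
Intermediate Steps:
u(f) = f**2
s = 513/4 (s = ((308 - 281)*19)/4 = (27*19)/4 = (1/4)*513 = 513/4 ≈ 128.25)
s + u(H) = 513/4 + (-274)**2 = 513/4 + 75076 = 300817/4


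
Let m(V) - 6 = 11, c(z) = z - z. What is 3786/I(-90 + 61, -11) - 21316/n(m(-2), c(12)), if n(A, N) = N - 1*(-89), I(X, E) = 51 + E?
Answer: -257843/1780 ≈ -144.86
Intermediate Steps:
c(z) = 0
m(V) = 17 (m(V) = 6 + 11 = 17)
n(A, N) = 89 + N (n(A, N) = N + 89 = 89 + N)
3786/I(-90 + 61, -11) - 21316/n(m(-2), c(12)) = 3786/(51 - 11) - 21316/(89 + 0) = 3786/40 - 21316/89 = 3786*(1/40) - 21316*1/89 = 1893/20 - 21316/89 = -257843/1780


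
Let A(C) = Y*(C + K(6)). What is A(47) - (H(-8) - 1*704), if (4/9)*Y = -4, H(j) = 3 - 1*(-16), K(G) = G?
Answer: 208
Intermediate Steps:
H(j) = 19 (H(j) = 3 + 16 = 19)
Y = -9 (Y = (9/4)*(-4) = -9)
A(C) = -54 - 9*C (A(C) = -9*(C + 6) = -9*(6 + C) = -54 - 9*C)
A(47) - (H(-8) - 1*704) = (-54 - 9*47) - (19 - 1*704) = (-54 - 423) - (19 - 704) = -477 - 1*(-685) = -477 + 685 = 208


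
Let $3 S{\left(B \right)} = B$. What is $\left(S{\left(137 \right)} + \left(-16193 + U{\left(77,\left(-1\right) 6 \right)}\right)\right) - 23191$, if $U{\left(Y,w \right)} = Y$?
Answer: $- \frac{117784}{3} \approx -39261.0$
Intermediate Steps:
$S{\left(B \right)} = \frac{B}{3}$
$\left(S{\left(137 \right)} + \left(-16193 + U{\left(77,\left(-1\right) 6 \right)}\right)\right) - 23191 = \left(\frac{1}{3} \cdot 137 + \left(-16193 + 77\right)\right) - 23191 = \left(\frac{137}{3} - 16116\right) - 23191 = - \frac{48211}{3} - 23191 = - \frac{117784}{3}$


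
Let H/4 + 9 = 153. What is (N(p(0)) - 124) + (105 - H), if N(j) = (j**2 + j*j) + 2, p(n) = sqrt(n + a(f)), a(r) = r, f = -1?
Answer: -595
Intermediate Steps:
H = 576 (H = -36 + 4*153 = -36 + 612 = 576)
p(n) = sqrt(-1 + n) (p(n) = sqrt(n - 1) = sqrt(-1 + n))
N(j) = 2 + 2*j**2 (N(j) = (j**2 + j**2) + 2 = 2*j**2 + 2 = 2 + 2*j**2)
(N(p(0)) - 124) + (105 - H) = ((2 + 2*(sqrt(-1 + 0))**2) - 124) + (105 - 1*576) = ((2 + 2*(sqrt(-1))**2) - 124) + (105 - 576) = ((2 + 2*I**2) - 124) - 471 = ((2 + 2*(-1)) - 124) - 471 = ((2 - 2) - 124) - 471 = (0 - 124) - 471 = -124 - 471 = -595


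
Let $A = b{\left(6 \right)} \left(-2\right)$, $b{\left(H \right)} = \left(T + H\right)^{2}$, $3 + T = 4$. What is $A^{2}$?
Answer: $9604$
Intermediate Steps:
$T = 1$ ($T = -3 + 4 = 1$)
$b{\left(H \right)} = \left(1 + H\right)^{2}$
$A = -98$ ($A = \left(1 + 6\right)^{2} \left(-2\right) = 7^{2} \left(-2\right) = 49 \left(-2\right) = -98$)
$A^{2} = \left(-98\right)^{2} = 9604$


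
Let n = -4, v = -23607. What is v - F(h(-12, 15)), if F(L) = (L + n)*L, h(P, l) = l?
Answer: -23772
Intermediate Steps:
F(L) = L*(-4 + L) (F(L) = (L - 4)*L = (-4 + L)*L = L*(-4 + L))
v - F(h(-12, 15)) = -23607 - 15*(-4 + 15) = -23607 - 15*11 = -23607 - 1*165 = -23607 - 165 = -23772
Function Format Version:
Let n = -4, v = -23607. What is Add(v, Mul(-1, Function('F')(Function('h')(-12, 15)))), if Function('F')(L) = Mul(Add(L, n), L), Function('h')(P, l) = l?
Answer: -23772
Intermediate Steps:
Function('F')(L) = Mul(L, Add(-4, L)) (Function('F')(L) = Mul(Add(L, -4), L) = Mul(Add(-4, L), L) = Mul(L, Add(-4, L)))
Add(v, Mul(-1, Function('F')(Function('h')(-12, 15)))) = Add(-23607, Mul(-1, Mul(15, Add(-4, 15)))) = Add(-23607, Mul(-1, Mul(15, 11))) = Add(-23607, Mul(-1, 165)) = Add(-23607, -165) = -23772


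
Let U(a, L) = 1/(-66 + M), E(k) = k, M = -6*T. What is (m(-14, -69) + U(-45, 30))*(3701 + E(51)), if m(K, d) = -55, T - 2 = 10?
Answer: -14240716/69 ≈ -2.0639e+5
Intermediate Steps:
T = 12 (T = 2 + 10 = 12)
M = -72 (M = -6*12 = -72)
U(a, L) = -1/138 (U(a, L) = 1/(-66 - 72) = 1/(-138) = -1/138)
(m(-14, -69) + U(-45, 30))*(3701 + E(51)) = (-55 - 1/138)*(3701 + 51) = -7591/138*3752 = -14240716/69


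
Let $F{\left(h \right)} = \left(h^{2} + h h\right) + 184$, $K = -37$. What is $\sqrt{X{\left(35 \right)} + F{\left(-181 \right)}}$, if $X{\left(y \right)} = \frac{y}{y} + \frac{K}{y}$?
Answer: $\frac{2 \sqrt{20122445}}{35} \approx 256.33$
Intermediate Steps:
$F{\left(h \right)} = 184 + 2 h^{2}$ ($F{\left(h \right)} = \left(h^{2} + h^{2}\right) + 184 = 2 h^{2} + 184 = 184 + 2 h^{2}$)
$X{\left(y \right)} = 1 - \frac{37}{y}$ ($X{\left(y \right)} = \frac{y}{y} - \frac{37}{y} = 1 - \frac{37}{y}$)
$\sqrt{X{\left(35 \right)} + F{\left(-181 \right)}} = \sqrt{\frac{-37 + 35}{35} + \left(184 + 2 \left(-181\right)^{2}\right)} = \sqrt{\frac{1}{35} \left(-2\right) + \left(184 + 2 \cdot 32761\right)} = \sqrt{- \frac{2}{35} + \left(184 + 65522\right)} = \sqrt{- \frac{2}{35} + 65706} = \sqrt{\frac{2299708}{35}} = \frac{2 \sqrt{20122445}}{35}$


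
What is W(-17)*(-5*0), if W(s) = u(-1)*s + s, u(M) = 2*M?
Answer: 0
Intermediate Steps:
W(s) = -s (W(s) = (2*(-1))*s + s = -2*s + s = -s)
W(-17)*(-5*0) = (-1*(-17))*(-5*0) = 17*0 = 0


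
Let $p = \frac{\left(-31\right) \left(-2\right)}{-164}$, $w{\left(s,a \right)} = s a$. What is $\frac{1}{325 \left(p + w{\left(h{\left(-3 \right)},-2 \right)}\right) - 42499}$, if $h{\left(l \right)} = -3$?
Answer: $- \frac{82}{3335093} \approx -2.4587 \cdot 10^{-5}$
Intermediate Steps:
$w{\left(s,a \right)} = a s$
$p = - \frac{31}{82}$ ($p = 62 \left(- \frac{1}{164}\right) = - \frac{31}{82} \approx -0.37805$)
$\frac{1}{325 \left(p + w{\left(h{\left(-3 \right)},-2 \right)}\right) - 42499} = \frac{1}{325 \left(- \frac{31}{82} - -6\right) - 42499} = \frac{1}{325 \left(- \frac{31}{82} + 6\right) - 42499} = \frac{1}{325 \cdot \frac{461}{82} - 42499} = \frac{1}{\frac{149825}{82} - 42499} = \frac{1}{- \frac{3335093}{82}} = - \frac{82}{3335093}$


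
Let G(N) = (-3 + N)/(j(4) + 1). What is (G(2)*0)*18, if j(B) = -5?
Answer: 0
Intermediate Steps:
G(N) = 3/4 - N/4 (G(N) = (-3 + N)/(-5 + 1) = (-3 + N)/(-4) = (-3 + N)*(-1/4) = 3/4 - N/4)
(G(2)*0)*18 = ((3/4 - 1/4*2)*0)*18 = ((3/4 - 1/2)*0)*18 = ((1/4)*0)*18 = 0*18 = 0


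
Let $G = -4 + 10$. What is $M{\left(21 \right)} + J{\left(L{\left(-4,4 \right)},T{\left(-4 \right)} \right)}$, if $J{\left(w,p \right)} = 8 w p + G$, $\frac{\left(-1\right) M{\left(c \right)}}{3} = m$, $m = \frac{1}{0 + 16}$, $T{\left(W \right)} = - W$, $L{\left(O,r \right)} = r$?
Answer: $\frac{2141}{16} \approx 133.81$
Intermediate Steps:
$G = 6$
$m = \frac{1}{16} \approx 0.0625$
$M{\left(c \right)} = - \frac{3}{16}$ ($M{\left(c \right)} = \left(-3\right) \frac{1}{16} = - \frac{3}{16}$)
$J{\left(w,p \right)} = 6 + 8 p w$ ($J{\left(w,p \right)} = 8 w p + 6 = 8 p w + 6 = 6 + 8 p w$)
$M{\left(21 \right)} + J{\left(L{\left(-4,4 \right)},T{\left(-4 \right)} \right)} = - \frac{3}{16} + \left(6 + 8 \left(\left(-1\right) \left(-4\right)\right) 4\right) = - \frac{3}{16} + \left(6 + 8 \cdot 4 \cdot 4\right) = - \frac{3}{16} + \left(6 + 128\right) = - \frac{3}{16} + 134 = \frac{2141}{16}$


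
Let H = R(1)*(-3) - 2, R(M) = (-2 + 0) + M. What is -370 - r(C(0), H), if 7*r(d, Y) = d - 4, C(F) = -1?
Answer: -2585/7 ≈ -369.29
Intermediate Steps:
R(M) = -2 + M
H = 1 (H = (-2 + 1)*(-3) - 2 = -1*(-3) - 2 = 3 - 2 = 1)
r(d, Y) = -4/7 + d/7 (r(d, Y) = (d - 4)/7 = (-4 + d)/7 = -4/7 + d/7)
-370 - r(C(0), H) = -370 - (-4/7 + (⅐)*(-1)) = -370 - (-4/7 - ⅐) = -370 - 1*(-5/7) = -370 + 5/7 = -2585/7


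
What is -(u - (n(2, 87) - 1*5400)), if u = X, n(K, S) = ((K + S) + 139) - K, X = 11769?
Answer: -16943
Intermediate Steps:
n(K, S) = 139 + S (n(K, S) = (139 + K + S) - K = 139 + S)
u = 11769
-(u - (n(2, 87) - 1*5400)) = -(11769 - ((139 + 87) - 1*5400)) = -(11769 - (226 - 5400)) = -(11769 - 1*(-5174)) = -(11769 + 5174) = -1*16943 = -16943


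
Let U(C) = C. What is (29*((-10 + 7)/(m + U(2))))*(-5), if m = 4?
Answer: 145/2 ≈ 72.500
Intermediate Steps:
(29*((-10 + 7)/(m + U(2))))*(-5) = (29*((-10 + 7)/(4 + 2)))*(-5) = (29*(-3/6))*(-5) = (29*(-3*1/6))*(-5) = (29*(-1/2))*(-5) = -29/2*(-5) = 145/2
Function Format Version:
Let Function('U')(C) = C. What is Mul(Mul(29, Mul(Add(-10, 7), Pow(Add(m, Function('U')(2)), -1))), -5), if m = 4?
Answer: Rational(145, 2) ≈ 72.500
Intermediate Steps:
Mul(Mul(29, Mul(Add(-10, 7), Pow(Add(m, Function('U')(2)), -1))), -5) = Mul(Mul(29, Mul(Add(-10, 7), Pow(Add(4, 2), -1))), -5) = Mul(Mul(29, Mul(-3, Pow(6, -1))), -5) = Mul(Mul(29, Mul(-3, Rational(1, 6))), -5) = Mul(Mul(29, Rational(-1, 2)), -5) = Mul(Rational(-29, 2), -5) = Rational(145, 2)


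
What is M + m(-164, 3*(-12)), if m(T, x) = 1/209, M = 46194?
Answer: 9654547/209 ≈ 46194.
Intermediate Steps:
m(T, x) = 1/209
M + m(-164, 3*(-12)) = 46194 + 1/209 = 9654547/209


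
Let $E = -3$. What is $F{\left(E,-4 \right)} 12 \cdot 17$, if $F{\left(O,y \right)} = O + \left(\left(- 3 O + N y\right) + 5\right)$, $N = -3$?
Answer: $4692$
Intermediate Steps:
$F{\left(O,y \right)} = 5 - 3 y - 2 O$ ($F{\left(O,y \right)} = O - \left(-5 + 3 O + 3 y\right) = 5 - 3 y - 2 O$)
$F{\left(E,-4 \right)} 12 \cdot 17 = \left(5 - -12 - -6\right) 12 \cdot 17 = \left(5 + 12 + 6\right) 12 \cdot 17 = 23 \cdot 12 \cdot 17 = 276 \cdot 17 = 4692$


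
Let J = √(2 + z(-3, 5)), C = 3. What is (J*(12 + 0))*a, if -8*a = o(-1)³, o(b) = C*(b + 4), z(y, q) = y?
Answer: -2187*I/2 ≈ -1093.5*I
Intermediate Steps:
J = I (J = √(2 - 3) = √(-1) = I ≈ 1.0*I)
o(b) = 12 + 3*b (o(b) = 3*(b + 4) = 3*(4 + b) = 12 + 3*b)
a = -729/8 (a = -(12 + 3*(-1))³/8 = -(12 - 3)³/8 = -⅛*9³ = -⅛*729 = -729/8 ≈ -91.125)
(J*(12 + 0))*a = (I*(12 + 0))*(-729/8) = (I*12)*(-729/8) = (12*I)*(-729/8) = -2187*I/2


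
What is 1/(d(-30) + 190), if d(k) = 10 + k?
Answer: 1/170 ≈ 0.0058824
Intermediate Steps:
1/(d(-30) + 190) = 1/((10 - 30) + 190) = 1/(-20 + 190) = 1/170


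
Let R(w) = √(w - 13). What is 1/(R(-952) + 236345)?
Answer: 47269/11171791998 - I*√965/55858959990 ≈ 4.2311e-6 - 5.5612e-10*I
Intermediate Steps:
R(w) = √(-13 + w)
1/(R(-952) + 236345) = 1/(√(-13 - 952) + 236345) = 1/(√(-965) + 236345) = 1/(I*√965 + 236345) = 1/(236345 + I*√965)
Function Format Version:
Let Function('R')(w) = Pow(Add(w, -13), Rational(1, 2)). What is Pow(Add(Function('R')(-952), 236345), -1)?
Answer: Add(Rational(47269, 11171791998), Mul(Rational(-1, 55858959990), I, Pow(965, Rational(1, 2)))) ≈ Add(4.2311e-6, Mul(-5.5612e-10, I))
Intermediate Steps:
Function('R')(w) = Pow(Add(-13, w), Rational(1, 2))
Pow(Add(Function('R')(-952), 236345), -1) = Pow(Add(Pow(Add(-13, -952), Rational(1, 2)), 236345), -1) = Pow(Add(Pow(-965, Rational(1, 2)), 236345), -1) = Pow(Add(Mul(I, Pow(965, Rational(1, 2))), 236345), -1) = Pow(Add(236345, Mul(I, Pow(965, Rational(1, 2)))), -1)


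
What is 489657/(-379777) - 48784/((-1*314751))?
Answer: -135592989239/119535190527 ≈ -1.1343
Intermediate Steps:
489657/(-379777) - 48784/((-1*314751)) = 489657*(-1/379777) - 48784/(-314751) = -489657/379777 - 48784*(-1/314751) = -489657/379777 + 48784/314751 = -135592989239/119535190527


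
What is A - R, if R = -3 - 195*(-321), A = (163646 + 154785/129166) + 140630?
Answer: 1836324137/7598 ≈ 2.4169e+5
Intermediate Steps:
A = 2311898153/7598 (A = (163646 + 154785*(1/129166)) + 140630 = (163646 + 9105/7598) + 140630 = 1243391413/7598 + 140630 = 2311898153/7598 ≈ 3.0428e+5)
R = 62592 (R = -3 + 62595 = 62592)
A - R = 2311898153/7598 - 1*62592 = 2311898153/7598 - 62592 = 1836324137/7598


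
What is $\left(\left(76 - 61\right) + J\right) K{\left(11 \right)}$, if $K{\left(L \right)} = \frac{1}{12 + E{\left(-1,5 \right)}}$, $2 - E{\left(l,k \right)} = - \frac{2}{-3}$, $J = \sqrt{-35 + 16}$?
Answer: $\frac{9}{8} + \frac{3 i \sqrt{19}}{40} \approx 1.125 + 0.32692 i$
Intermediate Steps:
$J = i \sqrt{19}$ ($J = \sqrt{-19} = i \sqrt{19} \approx 4.3589 i$)
$E{\left(l,k \right)} = \frac{4}{3}$ ($E{\left(l,k \right)} = 2 - - \frac{2}{-3} = 2 - \left(-2\right) \left(- \frac{1}{3}\right) = 2 - \frac{2}{3} = \frac{4}{3}$)
$K{\left(L \right)} = \frac{3}{40}$ ($K{\left(L \right)} = \frac{1}{12 + \frac{4}{3}} = \frac{1}{\frac{40}{3}} = \frac{3}{40}$)
$\left(\left(76 - 61\right) + J\right) K{\left(11 \right)} = \left(\left(76 - 61\right) + i \sqrt{19}\right) \frac{3}{40} = \left(15 + i \sqrt{19}\right) \frac{3}{40} = \frac{9}{8} + \frac{3 i \sqrt{19}}{40}$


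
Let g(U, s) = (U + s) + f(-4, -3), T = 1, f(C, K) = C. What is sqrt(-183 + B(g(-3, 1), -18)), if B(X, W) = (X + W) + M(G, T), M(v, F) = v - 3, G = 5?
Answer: I*sqrt(205) ≈ 14.318*I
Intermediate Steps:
M(v, F) = -3 + v
g(U, s) = -4 + U + s (g(U, s) = (U + s) - 4 = -4 + U + s)
B(X, W) = 2 + W + X (B(X, W) = (X + W) + (-3 + 5) = (W + X) + 2 = 2 + W + X)
sqrt(-183 + B(g(-3, 1), -18)) = sqrt(-183 + (2 - 18 + (-4 - 3 + 1))) = sqrt(-183 + (2 - 18 - 6)) = sqrt(-183 - 22) = sqrt(-205) = I*sqrt(205)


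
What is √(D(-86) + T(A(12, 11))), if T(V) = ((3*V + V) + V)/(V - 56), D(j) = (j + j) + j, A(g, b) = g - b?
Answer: I*√31229/11 ≈ 16.065*I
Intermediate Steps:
D(j) = 3*j (D(j) = 2*j + j = 3*j)
T(V) = 5*V/(-56 + V) (T(V) = (4*V + V)/(-56 + V) = (5*V)/(-56 + V) = 5*V/(-56 + V))
√(D(-86) + T(A(12, 11))) = √(3*(-86) + 5*(12 - 1*11)/(-56 + (12 - 1*11))) = √(-258 + 5*(12 - 11)/(-56 + (12 - 11))) = √(-258 + 5*1/(-56 + 1)) = √(-258 + 5*1/(-55)) = √(-258 + 5*1*(-1/55)) = √(-258 - 1/11) = √(-2839/11) = I*√31229/11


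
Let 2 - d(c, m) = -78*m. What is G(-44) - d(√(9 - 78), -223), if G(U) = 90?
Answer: 17482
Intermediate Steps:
d(c, m) = 2 + 78*m (d(c, m) = 2 - (-78)*m = 2 + 78*m)
G(-44) - d(√(9 - 78), -223) = 90 - (2 + 78*(-223)) = 90 - (2 - 17394) = 90 - 1*(-17392) = 90 + 17392 = 17482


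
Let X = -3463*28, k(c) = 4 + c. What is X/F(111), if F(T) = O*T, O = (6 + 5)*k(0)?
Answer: -24241/1221 ≈ -19.853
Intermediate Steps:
X = -96964
O = 44 (O = (6 + 5)*(4 + 0) = 11*4 = 44)
F(T) = 44*T
X/F(111) = -96964/(44*111) = -96964/4884 = -96964*1/4884 = -24241/1221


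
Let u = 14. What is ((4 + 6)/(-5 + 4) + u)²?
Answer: 16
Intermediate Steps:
((4 + 6)/(-5 + 4) + u)² = ((4 + 6)/(-5 + 4) + 14)² = (10/(-1) + 14)² = (10*(-1) + 14)² = (-10 + 14)² = 4² = 16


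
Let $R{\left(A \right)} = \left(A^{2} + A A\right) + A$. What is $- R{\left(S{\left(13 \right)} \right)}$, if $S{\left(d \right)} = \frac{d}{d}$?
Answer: $-3$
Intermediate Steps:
$S{\left(d \right)} = 1$
$R{\left(A \right)} = A + 2 A^{2}$ ($R{\left(A \right)} = \left(A^{2} + A^{2}\right) + A = 2 A^{2} + A = A + 2 A^{2}$)
$- R{\left(S{\left(13 \right)} \right)} = - 1 \left(1 + 2 \cdot 1\right) = - 1 \left(1 + 2\right) = - 1 \cdot 3 = \left(-1\right) 3 = -3$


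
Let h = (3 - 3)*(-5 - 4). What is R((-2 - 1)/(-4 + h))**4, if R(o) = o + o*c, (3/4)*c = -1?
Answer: 1/256 ≈ 0.0039063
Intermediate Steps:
c = -4/3 (c = (4/3)*(-1) = -4/3 ≈ -1.3333)
h = 0 (h = 0*(-9) = 0)
R(o) = -o/3 (R(o) = o + o*(-4/3) = o - 4*o/3 = -o/3)
R((-2 - 1)/(-4 + h))**4 = (-(-2 - 1)/(3*(-4 + 0)))**4 = (-(-1)/(-4))**4 = (-(-1)*(-1)/4)**4 = (-1/3*3/4)**4 = (-1/4)**4 = 1/256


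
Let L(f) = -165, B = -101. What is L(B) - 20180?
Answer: -20345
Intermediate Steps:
L(B) - 20180 = -165 - 20180 = -20345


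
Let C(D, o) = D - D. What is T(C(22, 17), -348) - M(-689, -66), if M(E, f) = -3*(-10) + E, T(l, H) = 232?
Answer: 891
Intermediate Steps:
C(D, o) = 0
M(E, f) = 30 + E
T(C(22, 17), -348) - M(-689, -66) = 232 - (30 - 689) = 232 - 1*(-659) = 232 + 659 = 891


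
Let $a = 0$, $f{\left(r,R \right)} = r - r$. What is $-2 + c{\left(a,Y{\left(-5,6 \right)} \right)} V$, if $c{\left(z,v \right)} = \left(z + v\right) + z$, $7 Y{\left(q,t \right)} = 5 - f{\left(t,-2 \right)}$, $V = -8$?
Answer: $- \frac{54}{7} \approx -7.7143$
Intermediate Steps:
$f{\left(r,R \right)} = 0$
$Y{\left(q,t \right)} = \frac{5}{7}$ ($Y{\left(q,t \right)} = \frac{5 - 0}{7} = \frac{5 + 0}{7} = \frac{1}{7} \cdot 5 = \frac{5}{7}$)
$c{\left(z,v \right)} = v + 2 z$ ($c{\left(z,v \right)} = \left(v + z\right) + z = v + 2 z$)
$-2 + c{\left(a,Y{\left(-5,6 \right)} \right)} V = -2 + \left(\frac{5}{7} + 2 \cdot 0\right) \left(-8\right) = -2 + \left(\frac{5}{7} + 0\right) \left(-8\right) = -2 + \frac{5}{7} \left(-8\right) = -2 - \frac{40}{7} = - \frac{54}{7}$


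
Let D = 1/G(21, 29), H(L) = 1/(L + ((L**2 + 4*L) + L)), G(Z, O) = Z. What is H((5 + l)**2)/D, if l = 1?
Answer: 1/72 ≈ 0.013889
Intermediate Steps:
H(L) = 1/(L**2 + 6*L) (H(L) = 1/(L + (L**2 + 5*L)) = 1/(L**2 + 6*L))
D = 1/21 ≈ 0.047619
H((5 + l)**2)/D = (1/(((5 + 1)**2)*(6 + (5 + 1)**2)))/(1/21) = (1/((6**2)*(6 + 6**2)))*21 = (1/(36*(6 + 36)))*21 = ((1/36)/42)*21 = ((1/36)*(1/42))*21 = (1/1512)*21 = 1/72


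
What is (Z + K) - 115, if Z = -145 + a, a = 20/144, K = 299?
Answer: 1409/36 ≈ 39.139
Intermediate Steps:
a = 5/36 (a = 20*(1/144) = 5/36 ≈ 0.13889)
Z = -5215/36 (Z = -145 + 5/36 = -5215/36 ≈ -144.86)
(Z + K) - 115 = (-5215/36 + 299) - 115 = 5549/36 - 115 = 1409/36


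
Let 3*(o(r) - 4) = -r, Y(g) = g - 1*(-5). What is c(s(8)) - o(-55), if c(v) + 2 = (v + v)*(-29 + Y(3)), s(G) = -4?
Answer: 431/3 ≈ 143.67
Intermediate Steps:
Y(g) = 5 + g (Y(g) = g + 5 = 5 + g)
c(v) = -2 - 42*v (c(v) = -2 + (v + v)*(-29 + (5 + 3)) = -2 + (2*v)*(-29 + 8) = -2 + (2*v)*(-21) = -2 - 42*v)
o(r) = 4 - r/3 (o(r) = 4 + (-r)/3 = 4 - r/3)
c(s(8)) - o(-55) = (-2 - 42*(-4)) - (4 - ⅓*(-55)) = (-2 + 168) - (4 + 55/3) = 166 - 1*67/3 = 166 - 67/3 = 431/3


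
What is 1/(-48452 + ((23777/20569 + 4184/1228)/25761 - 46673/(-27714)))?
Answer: -52634548894/2550160512124911 ≈ -2.0640e-5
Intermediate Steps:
1/(-48452 + ((23777/20569 + 4184/1228)/25761 - 46673/(-27714))) = 1/(-48452 + ((23777*(1/20569) + 4184*(1/1228))*(1/25761) - 46673*(-1/27714))) = 1/(-48452 + ((23777/20569 + 1046/307)*(1/25761) + 46673/27714)) = 1/(-48452 + ((93859/20569)*(1/25761) + 46673/27714)) = 1/(-48452 + (93859/529878009 + 46673/27714)) = 1/(-48452 + 88650887177/52634548894) = 1/(-2550160512124911/52634548894) = -52634548894/2550160512124911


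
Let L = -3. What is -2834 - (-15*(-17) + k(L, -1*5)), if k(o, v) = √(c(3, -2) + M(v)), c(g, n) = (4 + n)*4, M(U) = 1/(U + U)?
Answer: -3089 - √790/10 ≈ -3091.8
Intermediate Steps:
M(U) = 1/(2*U)
c(g, n) = 16 + 4*n
k(o, v) = √(8 + 1/(2*v)) (k(o, v) = √((16 + 4*(-2)) + 1/(2*v)) = √((16 - 8) + 1/(2*v)) = √(8 + 1/(2*v)))
-2834 - (-15*(-17) + k(L, -1*5)) = -2834 - (-15*(-17) + √(32 + 2/((-1*5)))/2) = -2834 - (255 + √(32 + 2/(-5))/2) = -2834 - (255 + √(32 + 2*(-⅕))/2) = -2834 - (255 + √(32 - ⅖)/2) = -2834 - (255 + √(158/5)/2) = -2834 - (255 + (√790/5)/2) = -2834 - (255 + √790/10) = -2834 + (-255 - √790/10) = -3089 - √790/10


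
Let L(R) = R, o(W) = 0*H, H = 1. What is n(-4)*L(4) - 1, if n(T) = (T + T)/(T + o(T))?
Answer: 7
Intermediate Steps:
o(W) = 0 (o(W) = 0*1 = 0)
n(T) = 2 (n(T) = (T + T)/(T + 0) = (2*T)/T = 2)
n(-4)*L(4) - 1 = 2*4 - 1 = 8 - 1 = 7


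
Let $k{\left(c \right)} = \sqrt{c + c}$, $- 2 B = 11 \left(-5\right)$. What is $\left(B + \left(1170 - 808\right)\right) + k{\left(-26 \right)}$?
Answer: $\frac{779}{2} + 2 i \sqrt{13} \approx 389.5 + 7.2111 i$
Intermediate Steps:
$B = \frac{55}{2}$ ($B = - \frac{11 \left(-5\right)}{2} = \left(- \frac{1}{2}\right) \left(-55\right) = \frac{55}{2} \approx 27.5$)
$k{\left(c \right)} = \sqrt{2} \sqrt{c}$ ($k{\left(c \right)} = \sqrt{2 c} = \sqrt{2} \sqrt{c}$)
$\left(B + \left(1170 - 808\right)\right) + k{\left(-26 \right)} = \left(\frac{55}{2} + \left(1170 - 808\right)\right) + \sqrt{2} \sqrt{-26} = \left(\frac{55}{2} + 362\right) + \sqrt{2} i \sqrt{26} = \frac{779}{2} + 2 i \sqrt{13}$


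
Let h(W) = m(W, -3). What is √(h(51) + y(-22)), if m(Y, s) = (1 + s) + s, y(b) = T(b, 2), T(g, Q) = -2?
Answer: I*√7 ≈ 2.6458*I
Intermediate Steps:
y(b) = -2
m(Y, s) = 1 + 2*s
h(W) = -5 (h(W) = 1 + 2*(-3) = 1 - 6 = -5)
√(h(51) + y(-22)) = √(-5 - 2) = √(-7) = I*√7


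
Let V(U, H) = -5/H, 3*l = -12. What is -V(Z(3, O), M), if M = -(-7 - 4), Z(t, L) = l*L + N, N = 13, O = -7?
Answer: 5/11 ≈ 0.45455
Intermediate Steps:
l = -4 (l = (⅓)*(-12) = -4)
Z(t, L) = 13 - 4*L (Z(t, L) = -4*L + 13 = 13 - 4*L)
M = 11 (M = -1*(-11) = 11)
-V(Z(3, O), M) = -(-5)/11 = -1*(-5/11) = 5/11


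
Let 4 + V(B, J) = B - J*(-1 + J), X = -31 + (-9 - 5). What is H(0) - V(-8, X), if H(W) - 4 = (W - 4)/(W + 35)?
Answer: 73006/35 ≈ 2085.9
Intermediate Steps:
X = -45 (X = -31 - 14 = -45)
H(W) = 4 + (-4 + W)/(35 + W) (H(W) = 4 + (W - 4)/(W + 35) = 4 + (-4 + W)/(35 + W))
V(B, J) = -4 + B - J*(-1 + J) (V(B, J) = -4 + (B - J*(-1 + J)) = -4 + B - J*(-1 + J))
H(0) - V(-8, X) = (136 + 5*0)/(35 + 0) - (-4 - 8 - 45 - 1*(-45)**2) = (136 + 0)/35 - (-4 - 8 - 45 - 1*2025) = (1/35)*136 - (-4 - 8 - 45 - 2025) = 136/35 - 1*(-2082) = 136/35 + 2082 = 73006/35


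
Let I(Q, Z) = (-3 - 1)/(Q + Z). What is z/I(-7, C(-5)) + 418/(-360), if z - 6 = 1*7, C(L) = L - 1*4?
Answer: 9151/180 ≈ 50.839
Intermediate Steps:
C(L) = -4 + L (C(L) = L - 4 = -4 + L)
z = 13 (z = 6 + 1*7 = 6 + 7 = 13)
I(Q, Z) = -4/(Q + Z)
z/I(-7, C(-5)) + 418/(-360) = 13/((-4/(-7 + (-4 - 5)))) + 418/(-360) = 13/((-4/(-7 - 9))) + 418*(-1/360) = 13/((-4/(-16))) - 209/180 = 13/((-4*(-1/16))) - 209/180 = 13/(¼) - 209/180 = 13*4 - 209/180 = 52 - 209/180 = 9151/180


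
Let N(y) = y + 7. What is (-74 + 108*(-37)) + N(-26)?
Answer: -4089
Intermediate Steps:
N(y) = 7 + y
(-74 + 108*(-37)) + N(-26) = (-74 + 108*(-37)) + (7 - 26) = (-74 - 3996) - 19 = -4070 - 19 = -4089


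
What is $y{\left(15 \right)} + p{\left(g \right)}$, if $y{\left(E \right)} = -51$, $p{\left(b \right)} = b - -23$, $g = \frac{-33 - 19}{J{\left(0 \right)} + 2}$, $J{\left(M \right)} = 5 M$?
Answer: $-54$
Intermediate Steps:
$g = -26$ ($g = \frac{-33 - 19}{5 \cdot 0 + 2} = - \frac{52}{0 + 2} = - \frac{52}{2} = \left(-52\right) \frac{1}{2} = -26$)
$p{\left(b \right)} = 23 + b$ ($p{\left(b \right)} = b + 23 = 23 + b$)
$y{\left(15 \right)} + p{\left(g \right)} = -51 + \left(23 - 26\right) = -51 - 3 = -54$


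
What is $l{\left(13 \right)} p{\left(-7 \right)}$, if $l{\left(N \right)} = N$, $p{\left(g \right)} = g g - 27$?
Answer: $286$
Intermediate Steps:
$p{\left(g \right)} = -27 + g^{2}$ ($p{\left(g \right)} = g^{2} - 27 = -27 + g^{2}$)
$l{\left(13 \right)} p{\left(-7 \right)} = 13 \left(-27 + \left(-7\right)^{2}\right) = 13 \left(-27 + 49\right) = 13 \cdot 22 = 286$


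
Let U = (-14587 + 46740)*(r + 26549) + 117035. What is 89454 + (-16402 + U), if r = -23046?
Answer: 112822046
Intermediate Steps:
U = 112748994 (U = (-14587 + 46740)*(-23046 + 26549) + 117035 = 32153*3503 + 117035 = 112631959 + 117035 = 112748994)
89454 + (-16402 + U) = 89454 + (-16402 + 112748994) = 89454 + 112732592 = 112822046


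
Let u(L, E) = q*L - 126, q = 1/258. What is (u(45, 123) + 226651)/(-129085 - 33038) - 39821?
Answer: -555226879703/13942578 ≈ -39822.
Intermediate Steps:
q = 1/258 ≈ 0.0038760
u(L, E) = -126 + L/258 (u(L, E) = L/258 - 126 = -126 + L/258)
(u(45, 123) + 226651)/(-129085 - 33038) - 39821 = ((-126 + (1/258)*45) + 226651)/(-129085 - 33038) - 39821 = ((-126 + 15/86) + 226651)/(-162123) - 39821 = (-10821/86 + 226651)*(-1/162123) - 39821 = (19481165/86)*(-1/162123) - 39821 = -19481165/13942578 - 39821 = -555226879703/13942578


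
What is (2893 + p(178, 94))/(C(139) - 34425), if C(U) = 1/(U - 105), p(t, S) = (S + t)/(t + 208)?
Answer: -18988490/225896657 ≈ -0.084058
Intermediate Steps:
p(t, S) = (S + t)/(208 + t)
C(U) = 1/(-105 + U)
(2893 + p(178, 94))/(C(139) - 34425) = (2893 + (94 + 178)/(208 + 178))/(1/(-105 + 139) - 34425) = (2893 + 272/386)/(1/34 - 34425) = (2893 + (1/386)*272)/(1/34 - 34425) = (2893 + 136/193)/(-1170449/34) = (558485/193)*(-34/1170449) = -18988490/225896657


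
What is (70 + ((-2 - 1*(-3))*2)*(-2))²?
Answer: 4356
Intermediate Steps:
(70 + ((-2 - 1*(-3))*2)*(-2))² = (70 + ((-2 + 3)*2)*(-2))² = (70 + (1*2)*(-2))² = (70 + 2*(-2))² = (70 - 4)² = 66² = 4356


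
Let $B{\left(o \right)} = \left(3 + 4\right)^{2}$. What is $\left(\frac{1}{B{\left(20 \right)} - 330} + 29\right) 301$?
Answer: $\frac{2452548}{281} \approx 8727.9$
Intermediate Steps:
$B{\left(o \right)} = 49$ ($B{\left(o \right)} = 7^{2} = 49$)
$\left(\frac{1}{B{\left(20 \right)} - 330} + 29\right) 301 = \left(\frac{1}{49 - 330} + 29\right) 301 = \left(\frac{1}{-281} + 29\right) 301 = \left(- \frac{1}{281} + 29\right) 301 = \frac{8148}{281} \cdot 301 = \frac{2452548}{281}$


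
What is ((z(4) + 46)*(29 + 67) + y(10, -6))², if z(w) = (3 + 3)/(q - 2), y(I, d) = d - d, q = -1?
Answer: 17842176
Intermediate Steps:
y(I, d) = 0
z(w) = -2 (z(w) = (3 + 3)/(-1 - 2) = 6/(-3) = 6*(-⅓) = -2)
((z(4) + 46)*(29 + 67) + y(10, -6))² = ((-2 + 46)*(29 + 67) + 0)² = (44*96 + 0)² = (4224 + 0)² = 4224² = 17842176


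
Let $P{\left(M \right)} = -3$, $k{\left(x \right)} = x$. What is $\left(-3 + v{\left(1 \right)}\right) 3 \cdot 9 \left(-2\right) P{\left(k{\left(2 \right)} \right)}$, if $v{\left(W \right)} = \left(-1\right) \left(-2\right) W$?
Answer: $-162$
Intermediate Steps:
$v{\left(W \right)} = 2 W$
$\left(-3 + v{\left(1 \right)}\right) 3 \cdot 9 \left(-2\right) P{\left(k{\left(2 \right)} \right)} = \left(-3 + 2 \cdot 1\right) 3 \cdot 9 \left(-2\right) \left(-3\right) = \left(-3 + 2\right) 3 \cdot 9 \left(-2\right) \left(-3\right) = \left(-1\right) 3 \cdot 9 \left(-2\right) \left(-3\right) = \left(-3\right) 9 \left(-2\right) \left(-3\right) = \left(-27\right) \left(-2\right) \left(-3\right) = 54 \left(-3\right) = -162$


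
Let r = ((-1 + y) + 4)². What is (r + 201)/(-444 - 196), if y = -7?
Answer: -217/640 ≈ -0.33906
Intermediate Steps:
r = 16 (r = ((-1 - 7) + 4)² = (-8 + 4)² = (-4)² = 16)
(r + 201)/(-444 - 196) = (16 + 201)/(-444 - 196) = 217/(-640) = 217*(-1/640) = -217/640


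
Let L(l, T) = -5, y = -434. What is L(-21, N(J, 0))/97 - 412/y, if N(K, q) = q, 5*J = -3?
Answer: 18897/21049 ≈ 0.89776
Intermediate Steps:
J = -⅗ (J = (⅕)*(-3) = -⅗ ≈ -0.60000)
L(-21, N(J, 0))/97 - 412/y = -5/97 - 412/(-434) = -5*1/97 - 412*(-1/434) = -5/97 + 206/217 = 18897/21049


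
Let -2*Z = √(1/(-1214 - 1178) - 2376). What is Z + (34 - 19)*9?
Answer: 135 - I*√3398669014/2392 ≈ 135.0 - 24.372*I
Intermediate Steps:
Z = -I*√3398669014/2392 (Z = -√(1/(-1214 - 1178) - 2376)/2 = -√(1/(-2392) - 2376)/2 = -√(-1/2392 - 2376)/2 = -I*√3398669014/2392 ≈ -24.372*I)
Z + (34 - 19)*9 = -I*√3398669014/2392 + (34 - 19)*9 = -I*√3398669014/2392 + 15*9 = -I*√3398669014/2392 + 135 = 135 - I*√3398669014/2392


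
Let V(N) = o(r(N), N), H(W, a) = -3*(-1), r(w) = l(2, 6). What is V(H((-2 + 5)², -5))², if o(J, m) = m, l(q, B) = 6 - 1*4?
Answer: 9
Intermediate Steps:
l(q, B) = 2 (l(q, B) = 6 - 4 = 2)
r(w) = 2
H(W, a) = 3
V(N) = N
V(H((-2 + 5)², -5))² = 3² = 9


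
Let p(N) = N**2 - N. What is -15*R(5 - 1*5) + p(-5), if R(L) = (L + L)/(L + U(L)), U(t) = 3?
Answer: 30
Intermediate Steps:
R(L) = 2*L/(3 + L) (R(L) = (L + L)/(L + 3) = (2*L)/(3 + L) = 2*L/(3 + L))
-15*R(5 - 1*5) + p(-5) = -30*(5 - 1*5)/(3 + (5 - 1*5)) - 5*(-1 - 5) = -30*(5 - 5)/(3 + (5 - 5)) - 5*(-6) = -30*0/(3 + 0) + 30 = -30*0/3 + 30 = -15*0 + 30 = 0 + 30 = 30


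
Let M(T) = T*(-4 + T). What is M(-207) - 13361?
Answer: 30316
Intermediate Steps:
M(-207) - 13361 = -207*(-4 - 207) - 13361 = -207*(-211) - 13361 = 43677 - 13361 = 30316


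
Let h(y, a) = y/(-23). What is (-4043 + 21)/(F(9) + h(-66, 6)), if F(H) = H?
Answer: -92506/273 ≈ -338.85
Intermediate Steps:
h(y, a) = -y/23 (h(y, a) = y*(-1/23) = -y/23)
(-4043 + 21)/(F(9) + h(-66, 6)) = (-4043 + 21)/(9 - 1/23*(-66)) = -4022/(9 + 66/23) = -4022/273/23 = -4022*23/273 = -92506/273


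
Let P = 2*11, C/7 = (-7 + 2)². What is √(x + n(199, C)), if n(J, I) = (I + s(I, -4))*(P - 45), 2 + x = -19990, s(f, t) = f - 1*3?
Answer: I*√27973 ≈ 167.25*I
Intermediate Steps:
s(f, t) = -3 + f (s(f, t) = f - 3 = -3 + f)
C = 175 (C = 7*(-7 + 2)² = 7*(-5)² = 7*25 = 175)
P = 22
x = -19992 (x = -2 - 19990 = -19992)
n(J, I) = 69 - 46*I (n(J, I) = (I + (-3 + I))*(22 - 45) = (-3 + 2*I)*(-23) = 69 - 46*I)
√(x + n(199, C)) = √(-19992 + (69 - 46*175)) = √(-19992 + (69 - 8050)) = √(-19992 - 7981) = √(-27973) = I*√27973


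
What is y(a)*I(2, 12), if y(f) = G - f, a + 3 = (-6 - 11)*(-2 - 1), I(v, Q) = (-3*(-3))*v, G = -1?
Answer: -882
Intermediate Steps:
I(v, Q) = 9*v
a = 48 (a = -3 + (-6 - 11)*(-2 - 1) = -3 - 17*(-3) = -3 + 51 = 48)
y(f) = -1 - f
y(a)*I(2, 12) = (-1 - 1*48)*(9*2) = (-1 - 48)*18 = -49*18 = -882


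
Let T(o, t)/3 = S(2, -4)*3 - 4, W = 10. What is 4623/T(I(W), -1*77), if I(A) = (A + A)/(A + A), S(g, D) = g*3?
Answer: 1541/14 ≈ 110.07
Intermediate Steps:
S(g, D) = 3*g
I(A) = 1 (I(A) = (2*A)/((2*A)) = (2*A)*(1/(2*A)) = 1)
T(o, t) = 42 (T(o, t) = 3*((3*2)*3 - 4) = 3*(6*3 - 4) = 3*(18 - 4) = 3*14 = 42)
4623/T(I(W), -1*77) = 4623/42 = 4623*(1/42) = 1541/14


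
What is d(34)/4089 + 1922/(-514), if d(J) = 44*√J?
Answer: -961/257 + 44*√34/4089 ≈ -3.6766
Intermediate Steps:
d(34)/4089 + 1922/(-514) = (44*√34)/4089 + 1922/(-514) = (44*√34)*(1/4089) + 1922*(-1/514) = 44*√34/4089 - 961/257 = -961/257 + 44*√34/4089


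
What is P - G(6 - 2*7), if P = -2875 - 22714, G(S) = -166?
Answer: -25423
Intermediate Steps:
P = -25589
P - G(6 - 2*7) = -25589 - 1*(-166) = -25589 + 166 = -25423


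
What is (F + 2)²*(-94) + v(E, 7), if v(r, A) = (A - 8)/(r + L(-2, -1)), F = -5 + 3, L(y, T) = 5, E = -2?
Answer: -⅓ ≈ -0.33333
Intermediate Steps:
F = -2
v(r, A) = (-8 + A)/(5 + r) (v(r, A) = (A - 8)/(r + 5) = (-8 + A)/(5 + r))
(F + 2)²*(-94) + v(E, 7) = (-2 + 2)²*(-94) + (-8 + 7)/(5 - 2) = 0²*(-94) - 1/3 = 0*(-94) + (⅓)*(-1) = 0 - ⅓ = -⅓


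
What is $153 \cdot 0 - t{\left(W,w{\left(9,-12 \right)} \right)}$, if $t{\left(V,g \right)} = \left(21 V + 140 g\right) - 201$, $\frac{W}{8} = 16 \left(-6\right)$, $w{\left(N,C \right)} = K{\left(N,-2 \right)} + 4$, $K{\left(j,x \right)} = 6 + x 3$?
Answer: $15769$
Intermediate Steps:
$K{\left(j,x \right)} = 6 + 3 x$
$w{\left(N,C \right)} = 4$ ($w{\left(N,C \right)} = \left(6 + 3 \left(-2\right)\right) + 4 = \left(6 - 6\right) + 4 = 0 + 4 = 4$)
$W = -768$ ($W = 8 \cdot 16 \left(-6\right) = 8 \left(-96\right) = -768$)
$t{\left(V,g \right)} = -201 + 21 V + 140 g$
$153 \cdot 0 - t{\left(W,w{\left(9,-12 \right)} \right)} = 153 \cdot 0 - \left(-201 + 21 \left(-768\right) + 140 \cdot 4\right) = 0 - \left(-201 - 16128 + 560\right) = 0 - -15769 = 0 + 15769 = 15769$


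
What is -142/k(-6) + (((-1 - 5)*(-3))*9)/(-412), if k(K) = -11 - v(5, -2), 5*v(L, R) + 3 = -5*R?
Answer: 70619/6386 ≈ 11.058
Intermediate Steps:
v(L, R) = -⅗ - R (v(L, R) = -⅗ + (-5*R)/5 = -⅗ - R)
k(K) = -62/5 (k(K) = -11 - (-⅗ - 1*(-2)) = -11 - (-⅗ + 2) = -11 - 1*7/5 = -11 - 7/5 = -62/5)
-142/k(-6) + (((-1 - 5)*(-3))*9)/(-412) = -142/(-62/5) + (((-1 - 5)*(-3))*9)/(-412) = -142*(-5/62) + (-6*(-3)*9)*(-1/412) = 355/31 + (18*9)*(-1/412) = 355/31 + 162*(-1/412) = 355/31 - 81/206 = 70619/6386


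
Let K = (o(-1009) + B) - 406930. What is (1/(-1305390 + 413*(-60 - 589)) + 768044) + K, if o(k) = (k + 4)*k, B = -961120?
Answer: 651460141652/1573427 ≈ 4.1404e+5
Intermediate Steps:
o(k) = k*(4 + k) (o(k) = (4 + k)*k = k*(4 + k))
K = -354005 (K = (-1009*(4 - 1009) - 961120) - 406930 = (-1009*(-1005) - 961120) - 406930 = (1014045 - 961120) - 406930 = 52925 - 406930 = -354005)
(1/(-1305390 + 413*(-60 - 589)) + 768044) + K = (1/(-1305390 + 413*(-60 - 589)) + 768044) - 354005 = (1/(-1305390 + 413*(-649)) + 768044) - 354005 = (1/(-1305390 - 268037) + 768044) - 354005 = (1/(-1573427) + 768044) - 354005 = (-1/1573427 + 768044) - 354005 = 1208461166787/1573427 - 354005 = 651460141652/1573427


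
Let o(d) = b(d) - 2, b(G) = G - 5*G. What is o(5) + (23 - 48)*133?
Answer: -3347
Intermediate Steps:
b(G) = -4*G
o(d) = -2 - 4*d (o(d) = -4*d - 2 = -2 - 4*d)
o(5) + (23 - 48)*133 = (-2 - 4*5) + (23 - 48)*133 = (-2 - 20) - 25*133 = -22 - 3325 = -3347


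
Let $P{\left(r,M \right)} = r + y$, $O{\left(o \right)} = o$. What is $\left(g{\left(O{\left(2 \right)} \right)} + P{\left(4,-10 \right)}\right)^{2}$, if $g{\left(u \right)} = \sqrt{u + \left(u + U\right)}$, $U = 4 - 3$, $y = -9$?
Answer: $\left(5 - \sqrt{5}\right)^{2} \approx 7.6393$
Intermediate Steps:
$U = 1$ ($U = 4 - 3 = 1$)
$g{\left(u \right)} = \sqrt{1 + 2 u}$ ($g{\left(u \right)} = \sqrt{u + \left(u + 1\right)} = \sqrt{u + \left(1 + u\right)} = \sqrt{1 + 2 u}$)
$P{\left(r,M \right)} = -9 + r$ ($P{\left(r,M \right)} = r - 9 = -9 + r$)
$\left(g{\left(O{\left(2 \right)} \right)} + P{\left(4,-10 \right)}\right)^{2} = \left(\sqrt{1 + 2 \cdot 2} + \left(-9 + 4\right)\right)^{2} = \left(\sqrt{1 + 4} - 5\right)^{2} = \left(\sqrt{5} - 5\right)^{2} = \left(-5 + \sqrt{5}\right)^{2}$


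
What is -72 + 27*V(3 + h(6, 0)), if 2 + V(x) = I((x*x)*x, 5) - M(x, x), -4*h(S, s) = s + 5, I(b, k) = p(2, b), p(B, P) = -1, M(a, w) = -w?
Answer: -423/4 ≈ -105.75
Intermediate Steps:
I(b, k) = -1
h(S, s) = -5/4 - s/4 (h(S, s) = -(s + 5)/4 = -(5 + s)/4 = -5/4 - s/4)
V(x) = -3 + x (V(x) = -2 + (-1 - (-1)*x) = -2 + (-1 + x) = -3 + x)
-72 + 27*V(3 + h(6, 0)) = -72 + 27*(-3 + (3 + (-5/4 - ¼*0))) = -72 + 27*(-3 + (3 + (-5/4 + 0))) = -72 + 27*(-3 + (3 - 5/4)) = -72 + 27*(-3 + 7/4) = -72 + 27*(-5/4) = -72 - 135/4 = -423/4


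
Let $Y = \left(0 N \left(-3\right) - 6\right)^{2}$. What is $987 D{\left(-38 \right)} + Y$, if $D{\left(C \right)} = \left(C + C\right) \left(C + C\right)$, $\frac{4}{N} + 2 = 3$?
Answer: $5700948$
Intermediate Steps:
$N = 4$ ($N = \frac{4}{-2 + 3} = \frac{4}{1} = 4 \cdot 1 = 4$)
$D{\left(C \right)} = 4 C^{2}$ ($D{\left(C \right)} = 2 C 2 C = 4 C^{2}$)
$Y = 36$ ($Y = \left(0 \cdot 4 \left(-3\right) - 6\right)^{2} = \left(0 \left(-3\right) - 6\right)^{2} = \left(0 - 6\right)^{2} = \left(-6\right)^{2} = 36$)
$987 D{\left(-38 \right)} + Y = 987 \cdot 4 \left(-38\right)^{2} + 36 = 987 \cdot 4 \cdot 1444 + 36 = 987 \cdot 5776 + 36 = 5700912 + 36 = 5700948$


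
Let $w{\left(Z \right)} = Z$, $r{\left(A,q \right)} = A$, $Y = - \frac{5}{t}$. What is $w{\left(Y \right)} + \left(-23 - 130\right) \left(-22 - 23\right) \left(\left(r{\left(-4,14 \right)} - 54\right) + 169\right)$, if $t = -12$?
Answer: $\frac{9170825}{12} \approx 7.6424 \cdot 10^{5}$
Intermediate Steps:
$Y = \frac{5}{12}$ ($Y = - \frac{5}{-12} = \left(-5\right) \left(- \frac{1}{12}\right) = \frac{5}{12} \approx 0.41667$)
$w{\left(Y \right)} + \left(-23 - 130\right) \left(-22 - 23\right) \left(\left(r{\left(-4,14 \right)} - 54\right) + 169\right) = \frac{5}{12} + \left(-23 - 130\right) \left(-22 - 23\right) \left(\left(-4 - 54\right) + 169\right) = \frac{5}{12} + \left(-153\right) \left(-45\right) \left(-58 + 169\right) = \frac{5}{12} + 6885 \cdot 111 = \frac{5}{12} + 764235 = \frac{9170825}{12}$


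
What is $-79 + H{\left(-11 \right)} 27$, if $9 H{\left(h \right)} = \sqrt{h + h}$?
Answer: $-79 + 3 i \sqrt{22} \approx -79.0 + 14.071 i$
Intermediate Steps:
$H{\left(h \right)} = \frac{\sqrt{2} \sqrt{h}}{9}$ ($H{\left(h \right)} = \frac{\sqrt{h + h}}{9} = \frac{\sqrt{2 h}}{9} = \frac{\sqrt{2} \sqrt{h}}{9}$)
$-79 + H{\left(-11 \right)} 27 = -79 + \frac{\sqrt{2} \sqrt{-11}}{9} \cdot 27 = -79 + \frac{\sqrt{2} i \sqrt{11}}{9} \cdot 27 = -79 + \frac{i \sqrt{22}}{9} \cdot 27 = -79 + 3 i \sqrt{22}$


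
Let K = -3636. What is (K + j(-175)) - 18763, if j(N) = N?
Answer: -22574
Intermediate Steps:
(K + j(-175)) - 18763 = (-3636 - 175) - 18763 = -3811 - 18763 = -22574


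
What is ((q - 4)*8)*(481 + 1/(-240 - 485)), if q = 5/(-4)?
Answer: -14646408/725 ≈ -20202.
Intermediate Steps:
q = -5/4 (q = 5*(-1/4) = -5/4 ≈ -1.2500)
((q - 4)*8)*(481 + 1/(-240 - 485)) = ((-5/4 - 4)*8)*(481 + 1/(-240 - 485)) = (-21/4*8)*(481 + 1/(-725)) = -42*(481 - 1/725) = -42*348724/725 = -14646408/725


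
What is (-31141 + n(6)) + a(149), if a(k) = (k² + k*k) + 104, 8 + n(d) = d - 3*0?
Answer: 13363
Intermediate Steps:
n(d) = -8 + d (n(d) = -8 + (d - 3*0) = -8 + (d + 0) = -8 + d)
a(k) = 104 + 2*k² (a(k) = (k² + k²) + 104 = 2*k² + 104 = 104 + 2*k²)
(-31141 + n(6)) + a(149) = (-31141 + (-8 + 6)) + (104 + 2*149²) = (-31141 - 2) + (104 + 2*22201) = -31143 + (104 + 44402) = -31143 + 44506 = 13363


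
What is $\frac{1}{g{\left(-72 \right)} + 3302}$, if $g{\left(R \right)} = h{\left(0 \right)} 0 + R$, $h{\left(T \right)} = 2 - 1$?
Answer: $\frac{1}{3230} \approx 0.0003096$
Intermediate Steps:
$h{\left(T \right)} = 1$
$g{\left(R \right)} = R$ ($g{\left(R \right)} = 1 \cdot 0 + R = 0 + R = R$)
$\frac{1}{g{\left(-72 \right)} + 3302} = \frac{1}{-72 + 3302} = \frac{1}{3230}$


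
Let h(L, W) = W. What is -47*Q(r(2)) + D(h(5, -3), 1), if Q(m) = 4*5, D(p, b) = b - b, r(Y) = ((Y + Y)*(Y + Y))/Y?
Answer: -940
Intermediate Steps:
r(Y) = 4*Y (r(Y) = ((2*Y)*(2*Y))/Y = (4*Y²)/Y = 4*Y)
D(p, b) = 0
Q(m) = 20
-47*Q(r(2)) + D(h(5, -3), 1) = -47*20 + 0 = -940 + 0 = -940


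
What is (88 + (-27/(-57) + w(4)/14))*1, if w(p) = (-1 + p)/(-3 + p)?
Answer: 23591/266 ≈ 88.688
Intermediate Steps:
w(p) = (-1 + p)/(-3 + p)
(88 + (-27/(-57) + w(4)/14))*1 = (88 + (-27/(-57) + ((-1 + 4)/(-3 + 4))/14))*1 = (88 + (-27*(-1/57) + (3/1)*(1/14)))*1 = (88 + (9/19 + (1*3)*(1/14)))*1 = (88 + (9/19 + 3*(1/14)))*1 = (88 + (9/19 + 3/14))*1 = (88 + 183/266)*1 = (23591/266)*1 = 23591/266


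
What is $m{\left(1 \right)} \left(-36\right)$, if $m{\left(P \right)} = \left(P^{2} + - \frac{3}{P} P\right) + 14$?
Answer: $-432$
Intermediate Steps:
$m{\left(P \right)} = 11 + P^{2}$ ($m{\left(P \right)} = \left(P^{2} - 3\right) + 14 = \left(-3 + P^{2}\right) + 14 = 11 + P^{2}$)
$m{\left(1 \right)} \left(-36\right) = \left(11 + 1^{2}\right) \left(-36\right) = \left(11 + 1\right) \left(-36\right) = 12 \left(-36\right) = -432$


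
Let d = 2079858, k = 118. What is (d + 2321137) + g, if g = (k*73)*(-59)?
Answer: 3892769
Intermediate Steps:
g = -508226 (g = (118*73)*(-59) = 8614*(-59) = -508226)
(d + 2321137) + g = (2079858 + 2321137) - 508226 = 4400995 - 508226 = 3892769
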